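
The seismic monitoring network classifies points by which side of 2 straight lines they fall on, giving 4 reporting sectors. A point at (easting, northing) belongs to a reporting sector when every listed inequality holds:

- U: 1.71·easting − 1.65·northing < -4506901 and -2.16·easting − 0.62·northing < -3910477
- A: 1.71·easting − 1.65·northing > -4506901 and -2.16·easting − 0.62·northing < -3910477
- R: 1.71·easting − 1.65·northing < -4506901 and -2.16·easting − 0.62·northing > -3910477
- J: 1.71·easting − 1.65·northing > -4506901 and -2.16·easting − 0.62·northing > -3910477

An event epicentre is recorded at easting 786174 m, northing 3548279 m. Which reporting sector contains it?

1.71·786174 − 1.65·3548279 = -4510302.810, which is < -4506901
-2.16·786174 − 0.62·3548279 = -3898068.820, which is > -3910477
This sign pattern matches R.

R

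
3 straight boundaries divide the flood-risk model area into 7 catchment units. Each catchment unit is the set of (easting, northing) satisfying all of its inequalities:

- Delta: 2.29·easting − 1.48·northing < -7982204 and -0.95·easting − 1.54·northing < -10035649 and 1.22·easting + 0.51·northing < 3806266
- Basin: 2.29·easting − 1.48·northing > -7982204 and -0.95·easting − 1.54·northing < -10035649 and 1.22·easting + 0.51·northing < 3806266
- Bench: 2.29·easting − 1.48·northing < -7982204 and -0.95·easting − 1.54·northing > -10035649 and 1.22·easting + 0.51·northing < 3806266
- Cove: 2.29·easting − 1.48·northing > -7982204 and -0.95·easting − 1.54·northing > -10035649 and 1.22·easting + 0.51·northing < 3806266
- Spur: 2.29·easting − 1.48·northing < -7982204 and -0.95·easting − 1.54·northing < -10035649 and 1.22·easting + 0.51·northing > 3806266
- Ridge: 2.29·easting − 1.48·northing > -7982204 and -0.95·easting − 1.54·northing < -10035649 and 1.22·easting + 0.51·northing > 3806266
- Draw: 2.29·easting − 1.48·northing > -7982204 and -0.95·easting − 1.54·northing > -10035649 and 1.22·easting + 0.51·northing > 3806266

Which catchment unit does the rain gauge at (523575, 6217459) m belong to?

Spur

2.29·523575 − 1.48·6217459 = -8002852.570, which is < -7982204
-0.95·523575 − 1.54·6217459 = -10072283.110, which is < -10035649
1.22·523575 + 0.51·6217459 = 3809665.590, which is > 3806266
This sign pattern matches Spur.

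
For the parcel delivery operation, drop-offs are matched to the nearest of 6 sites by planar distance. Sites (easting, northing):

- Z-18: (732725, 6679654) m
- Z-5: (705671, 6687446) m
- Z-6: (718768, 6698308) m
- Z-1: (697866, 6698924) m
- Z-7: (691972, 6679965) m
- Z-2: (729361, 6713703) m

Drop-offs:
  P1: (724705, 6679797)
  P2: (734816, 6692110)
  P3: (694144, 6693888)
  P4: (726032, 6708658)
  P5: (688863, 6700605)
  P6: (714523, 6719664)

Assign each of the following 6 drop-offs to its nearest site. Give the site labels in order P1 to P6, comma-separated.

Z-18, Z-18, Z-1, Z-2, Z-1, Z-2

P1 → Z-18 (d²=64340849.00)
P2 → Z-18 (d²=159524217.00)
P3 → Z-1 (d²=39214580.00)
P4 → Z-2 (d²=36534266.00)
P5 → Z-1 (d²=83879770.00)
P6 → Z-2 (d²=255699765.00)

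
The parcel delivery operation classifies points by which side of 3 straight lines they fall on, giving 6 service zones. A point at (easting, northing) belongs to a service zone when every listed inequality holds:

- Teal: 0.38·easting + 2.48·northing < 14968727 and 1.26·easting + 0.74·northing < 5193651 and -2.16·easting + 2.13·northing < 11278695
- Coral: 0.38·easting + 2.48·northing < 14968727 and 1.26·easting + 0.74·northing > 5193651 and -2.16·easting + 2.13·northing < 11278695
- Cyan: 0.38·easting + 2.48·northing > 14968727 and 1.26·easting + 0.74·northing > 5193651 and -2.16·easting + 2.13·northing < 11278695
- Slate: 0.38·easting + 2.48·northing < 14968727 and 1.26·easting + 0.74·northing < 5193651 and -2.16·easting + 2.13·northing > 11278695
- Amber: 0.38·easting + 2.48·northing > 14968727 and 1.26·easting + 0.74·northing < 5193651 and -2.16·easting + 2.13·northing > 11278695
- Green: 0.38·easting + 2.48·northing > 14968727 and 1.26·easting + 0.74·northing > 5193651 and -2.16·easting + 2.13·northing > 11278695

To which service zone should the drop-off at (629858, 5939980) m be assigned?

Amber

0.38·629858 + 2.48·5939980 = 14970496.440, which is > 14968727
1.26·629858 + 0.74·5939980 = 5189206.280, which is < 5193651
-2.16·629858 + 2.13·5939980 = 11291664.120, which is > 11278695
This sign pattern matches Amber.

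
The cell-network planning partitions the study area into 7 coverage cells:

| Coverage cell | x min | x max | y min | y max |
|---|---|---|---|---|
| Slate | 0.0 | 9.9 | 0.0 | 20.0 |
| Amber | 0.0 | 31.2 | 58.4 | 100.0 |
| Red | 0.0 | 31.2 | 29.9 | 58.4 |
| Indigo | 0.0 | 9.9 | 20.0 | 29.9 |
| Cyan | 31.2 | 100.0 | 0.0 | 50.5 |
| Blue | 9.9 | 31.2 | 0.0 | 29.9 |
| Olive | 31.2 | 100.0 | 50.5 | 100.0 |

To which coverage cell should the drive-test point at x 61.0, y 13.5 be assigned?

The point has x = 61.0 and y = 13.5.
Only Cyan satisfies 31.2 ≤ x ≤ 100.0 and 0.0 ≤ y ≤ 50.5.

Cyan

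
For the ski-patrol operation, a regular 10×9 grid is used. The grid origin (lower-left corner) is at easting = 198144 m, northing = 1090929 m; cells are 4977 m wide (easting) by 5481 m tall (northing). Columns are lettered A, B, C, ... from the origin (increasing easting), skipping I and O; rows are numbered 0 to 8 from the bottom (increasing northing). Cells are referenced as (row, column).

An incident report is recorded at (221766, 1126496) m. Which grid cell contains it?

(6, E)

Column index: ⌊(221766 − 198144) / 4977⌋ = ⌊4.746⌋ = 4 → column E
Row offset from origin: ⌊(1126496 − 1090929) / 5481⌋ = ⌊6.489⌋ = 6 → row 6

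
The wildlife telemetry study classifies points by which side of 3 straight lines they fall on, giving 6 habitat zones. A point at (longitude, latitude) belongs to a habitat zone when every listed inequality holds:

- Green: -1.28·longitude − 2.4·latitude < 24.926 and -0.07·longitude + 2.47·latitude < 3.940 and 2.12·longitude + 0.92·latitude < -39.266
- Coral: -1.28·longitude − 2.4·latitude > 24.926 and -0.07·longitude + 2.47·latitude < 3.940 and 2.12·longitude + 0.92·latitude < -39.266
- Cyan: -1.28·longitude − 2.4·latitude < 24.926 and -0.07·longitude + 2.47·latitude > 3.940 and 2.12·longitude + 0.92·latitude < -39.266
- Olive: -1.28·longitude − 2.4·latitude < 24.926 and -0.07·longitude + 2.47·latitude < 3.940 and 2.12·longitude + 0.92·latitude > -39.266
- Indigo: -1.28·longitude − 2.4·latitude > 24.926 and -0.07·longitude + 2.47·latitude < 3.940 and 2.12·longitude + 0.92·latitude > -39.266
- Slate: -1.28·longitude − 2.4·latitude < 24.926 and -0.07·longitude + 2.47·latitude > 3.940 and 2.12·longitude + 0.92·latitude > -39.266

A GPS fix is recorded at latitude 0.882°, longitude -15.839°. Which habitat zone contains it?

Olive

-1.28·-15.839 − 2.4·0.882 = 18.157, which is < 24.926
-0.07·-15.839 + 2.47·0.882 = 3.287, which is < 3.940
2.12·-15.839 + 0.92·0.882 = -32.767, which is > -39.266
This sign pattern matches Olive.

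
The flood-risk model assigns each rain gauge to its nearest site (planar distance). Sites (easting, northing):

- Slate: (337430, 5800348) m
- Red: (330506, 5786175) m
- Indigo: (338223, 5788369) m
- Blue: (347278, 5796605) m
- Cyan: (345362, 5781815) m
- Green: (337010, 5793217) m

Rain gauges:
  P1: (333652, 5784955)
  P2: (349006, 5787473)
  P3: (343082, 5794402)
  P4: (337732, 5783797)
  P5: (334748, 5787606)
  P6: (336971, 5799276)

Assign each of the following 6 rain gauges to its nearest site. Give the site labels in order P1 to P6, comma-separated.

P1 → Red (d²=11385716.00)
P2 → Cyan (d²=45291700.00)
P3 → Blue (d²=22459625.00)
P4 → Indigo (d²=21144265.00)
P5 → Indigo (d²=12657794.00)
P6 → Slate (d²=1359865.00)

Red, Cyan, Blue, Indigo, Indigo, Slate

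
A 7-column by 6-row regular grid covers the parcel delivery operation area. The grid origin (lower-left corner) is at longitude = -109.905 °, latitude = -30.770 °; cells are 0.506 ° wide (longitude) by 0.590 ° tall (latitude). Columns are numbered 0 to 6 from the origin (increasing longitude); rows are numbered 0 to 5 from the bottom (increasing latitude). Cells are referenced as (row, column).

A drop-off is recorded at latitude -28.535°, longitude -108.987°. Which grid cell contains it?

Column index: ⌊(-108.987 − -109.905) / 0.506⌋ = ⌊1.814⌋ = 1
Row offset from origin: ⌊(-28.535 − -30.770) / 0.590⌋ = ⌊3.788⌋ = 3 → row 3

(3, 1)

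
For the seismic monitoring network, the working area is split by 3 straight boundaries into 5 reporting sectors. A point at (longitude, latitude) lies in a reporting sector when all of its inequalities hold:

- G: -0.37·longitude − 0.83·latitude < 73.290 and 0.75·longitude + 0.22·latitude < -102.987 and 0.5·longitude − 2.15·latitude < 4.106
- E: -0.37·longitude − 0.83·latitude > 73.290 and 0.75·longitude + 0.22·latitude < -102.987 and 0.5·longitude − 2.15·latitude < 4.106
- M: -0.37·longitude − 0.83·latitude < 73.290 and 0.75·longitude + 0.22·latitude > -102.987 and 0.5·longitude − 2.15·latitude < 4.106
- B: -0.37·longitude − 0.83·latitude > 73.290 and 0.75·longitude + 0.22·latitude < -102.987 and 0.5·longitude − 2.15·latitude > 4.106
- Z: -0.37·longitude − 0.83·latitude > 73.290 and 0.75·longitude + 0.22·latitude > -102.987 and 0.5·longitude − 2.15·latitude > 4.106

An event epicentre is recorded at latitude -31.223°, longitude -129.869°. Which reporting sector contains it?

-0.37·-129.869 − 0.83·-31.223 = 73.967, which is > 73.290
0.75·-129.869 + 0.22·-31.223 = -104.271, which is < -102.987
0.5·-129.869 − 2.15·-31.223 = 2.195, which is < 4.106
This sign pattern matches E.

E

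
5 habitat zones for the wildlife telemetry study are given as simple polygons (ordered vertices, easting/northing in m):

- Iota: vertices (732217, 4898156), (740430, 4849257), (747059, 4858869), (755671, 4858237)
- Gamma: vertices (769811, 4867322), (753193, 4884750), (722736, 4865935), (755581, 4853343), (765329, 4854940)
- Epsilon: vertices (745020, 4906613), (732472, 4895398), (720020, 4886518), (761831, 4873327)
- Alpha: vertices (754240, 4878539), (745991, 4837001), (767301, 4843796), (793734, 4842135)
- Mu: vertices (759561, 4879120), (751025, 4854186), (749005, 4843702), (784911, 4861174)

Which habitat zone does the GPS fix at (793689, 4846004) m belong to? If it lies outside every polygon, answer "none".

none

Cast a ray rightward from (793689, 4846004). For each polygon, the edges (by vertex number in listed order) whose endpoints lie on opposite sides of northing = 4846004, where each meets that height, and whether that is right or left of the point:
Iota: no edge straddles that height → 0 crossings.
Gamma: no edge straddles that height → 0 crossings.
Epsilon: no edge straddles that height → 0 crossings.
Alpha: 1–2 at easting≈747778.9 (left), 4–1 at easting≈789536.6 (left) → 0 crossings.
Mu: 2–3 at easting≈749448.5 (left), 3–4 at easting≈753735.7 (left) → 0 crossings.
All counts are even, so the point lies outside every listed polygon.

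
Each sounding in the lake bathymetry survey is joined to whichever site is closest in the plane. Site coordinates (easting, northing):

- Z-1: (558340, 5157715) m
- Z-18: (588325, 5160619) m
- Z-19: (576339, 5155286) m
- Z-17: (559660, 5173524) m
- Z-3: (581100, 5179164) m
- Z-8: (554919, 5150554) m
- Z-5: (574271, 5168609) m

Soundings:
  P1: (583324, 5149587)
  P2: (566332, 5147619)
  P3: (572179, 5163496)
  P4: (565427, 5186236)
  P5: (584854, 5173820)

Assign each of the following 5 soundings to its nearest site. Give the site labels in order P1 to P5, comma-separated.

P1 → Z-19 (d²=81268826.00)
P2 → Z-8 (d²=138870794.00)
P3 → Z-5 (d²=30519233.00)
P4 → Z-17 (d²=194853233.00)
P5 → Z-3 (d²=42650852.00)

Z-19, Z-8, Z-5, Z-17, Z-3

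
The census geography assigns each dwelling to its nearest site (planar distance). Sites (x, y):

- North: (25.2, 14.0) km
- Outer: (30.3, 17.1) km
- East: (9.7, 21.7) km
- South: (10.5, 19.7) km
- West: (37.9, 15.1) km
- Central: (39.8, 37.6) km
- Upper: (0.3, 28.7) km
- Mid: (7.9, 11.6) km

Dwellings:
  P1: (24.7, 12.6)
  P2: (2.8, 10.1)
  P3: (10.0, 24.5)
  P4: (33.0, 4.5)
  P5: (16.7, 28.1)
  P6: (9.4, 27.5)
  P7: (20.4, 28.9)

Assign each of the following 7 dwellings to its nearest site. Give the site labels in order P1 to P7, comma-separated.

P1 → North (d²=2.21)
P2 → Mid (d²=28.26)
P3 → East (d²=7.93)
P4 → West (d²=136.37)
P5 → East (d²=89.96)
P6 → East (d²=33.73)
P7 → East (d²=166.33)

North, Mid, East, West, East, East, East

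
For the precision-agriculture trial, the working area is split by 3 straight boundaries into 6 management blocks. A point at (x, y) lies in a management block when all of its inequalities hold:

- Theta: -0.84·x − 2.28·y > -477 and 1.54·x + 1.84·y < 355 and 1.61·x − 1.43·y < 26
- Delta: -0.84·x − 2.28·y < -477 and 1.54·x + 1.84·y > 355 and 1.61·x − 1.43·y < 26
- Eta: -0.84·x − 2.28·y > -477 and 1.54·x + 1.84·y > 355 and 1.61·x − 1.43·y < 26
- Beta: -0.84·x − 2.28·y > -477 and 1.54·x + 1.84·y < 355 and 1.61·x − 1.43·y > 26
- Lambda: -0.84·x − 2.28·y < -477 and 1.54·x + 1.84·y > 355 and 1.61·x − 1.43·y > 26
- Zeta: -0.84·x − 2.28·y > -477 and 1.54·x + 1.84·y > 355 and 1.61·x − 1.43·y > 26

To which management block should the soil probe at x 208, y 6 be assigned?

Beta

-0.84·208 − 2.28·6 = -188.400, which is > -477
1.54·208 + 1.84·6 = 331.360, which is < 355
1.61·208 − 1.43·6 = 326.300, which is > 26
This sign pattern matches Beta.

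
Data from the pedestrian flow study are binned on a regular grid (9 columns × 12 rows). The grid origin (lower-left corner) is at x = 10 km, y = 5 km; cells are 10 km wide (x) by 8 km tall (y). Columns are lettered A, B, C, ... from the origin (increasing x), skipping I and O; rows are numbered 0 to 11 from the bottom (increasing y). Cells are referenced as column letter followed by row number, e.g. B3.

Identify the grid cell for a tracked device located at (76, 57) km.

Column index: ⌊(76 − 10) / 10⌋ = ⌊6.600⌋ = 6 → column G
Row offset from origin: ⌊(57 − 5) / 8⌋ = ⌊6.500⌋ = 6 → row 6

G6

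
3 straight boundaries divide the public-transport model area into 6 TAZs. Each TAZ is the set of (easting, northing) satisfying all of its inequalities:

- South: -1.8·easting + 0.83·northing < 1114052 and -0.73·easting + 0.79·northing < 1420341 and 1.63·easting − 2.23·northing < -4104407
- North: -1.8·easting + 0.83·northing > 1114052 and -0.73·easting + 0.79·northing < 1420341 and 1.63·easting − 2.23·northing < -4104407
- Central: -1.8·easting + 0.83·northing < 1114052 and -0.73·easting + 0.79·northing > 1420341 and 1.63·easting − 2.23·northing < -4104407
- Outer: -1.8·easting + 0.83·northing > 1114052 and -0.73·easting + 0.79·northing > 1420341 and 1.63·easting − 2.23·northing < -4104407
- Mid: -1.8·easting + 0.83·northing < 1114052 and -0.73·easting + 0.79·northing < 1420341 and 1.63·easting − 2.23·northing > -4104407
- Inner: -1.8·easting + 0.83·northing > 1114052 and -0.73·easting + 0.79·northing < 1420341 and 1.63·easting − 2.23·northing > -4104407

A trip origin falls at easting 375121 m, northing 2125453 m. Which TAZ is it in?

South

-1.8·375121 + 0.83·2125453 = 1088908.190, which is < 1114052
-0.73·375121 + 0.79·2125453 = 1405269.540, which is < 1420341
1.63·375121 − 2.23·2125453 = -4128312.960, which is < -4104407
This sign pattern matches South.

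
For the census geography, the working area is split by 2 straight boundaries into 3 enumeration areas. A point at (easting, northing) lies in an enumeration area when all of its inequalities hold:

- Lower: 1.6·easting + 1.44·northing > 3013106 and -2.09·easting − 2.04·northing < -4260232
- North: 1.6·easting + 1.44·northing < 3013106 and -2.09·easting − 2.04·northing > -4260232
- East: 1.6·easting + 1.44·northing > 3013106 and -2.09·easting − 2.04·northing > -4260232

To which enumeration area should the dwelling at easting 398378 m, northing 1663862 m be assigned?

East

1.6·398378 + 1.44·1663862 = 3033366.080, which is > 3013106
-2.09·398378 − 2.04·1663862 = -4226888.500, which is > -4260232
This sign pattern matches East.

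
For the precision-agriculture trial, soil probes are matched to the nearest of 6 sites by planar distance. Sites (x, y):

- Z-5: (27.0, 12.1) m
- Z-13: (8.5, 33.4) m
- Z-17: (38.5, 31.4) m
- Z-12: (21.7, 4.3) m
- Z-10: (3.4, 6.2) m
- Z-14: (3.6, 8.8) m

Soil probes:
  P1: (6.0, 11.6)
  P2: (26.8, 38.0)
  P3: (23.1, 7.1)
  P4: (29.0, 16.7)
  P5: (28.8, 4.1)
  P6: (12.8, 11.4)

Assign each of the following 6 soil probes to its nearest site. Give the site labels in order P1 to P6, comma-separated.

P1 → Z-14 (d²=13.60)
P2 → Z-17 (d²=180.45)
P3 → Z-12 (d²=9.80)
P4 → Z-5 (d²=25.16)
P5 → Z-12 (d²=50.45)
P6 → Z-14 (d²=91.40)

Z-14, Z-17, Z-12, Z-5, Z-12, Z-14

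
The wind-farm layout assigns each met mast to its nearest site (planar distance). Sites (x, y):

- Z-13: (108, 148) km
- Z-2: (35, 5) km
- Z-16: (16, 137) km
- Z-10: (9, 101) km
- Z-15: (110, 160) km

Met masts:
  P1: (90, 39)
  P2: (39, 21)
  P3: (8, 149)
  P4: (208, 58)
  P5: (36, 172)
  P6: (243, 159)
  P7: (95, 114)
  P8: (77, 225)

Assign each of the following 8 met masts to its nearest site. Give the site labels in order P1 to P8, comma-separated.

Z-2, Z-2, Z-16, Z-13, Z-16, Z-15, Z-13, Z-15

P1 → Z-2 (d²=4181.00)
P2 → Z-2 (d²=272.00)
P3 → Z-16 (d²=208.00)
P4 → Z-13 (d²=18100.00)
P5 → Z-16 (d²=1625.00)
P6 → Z-15 (d²=17690.00)
P7 → Z-13 (d²=1325.00)
P8 → Z-15 (d²=5314.00)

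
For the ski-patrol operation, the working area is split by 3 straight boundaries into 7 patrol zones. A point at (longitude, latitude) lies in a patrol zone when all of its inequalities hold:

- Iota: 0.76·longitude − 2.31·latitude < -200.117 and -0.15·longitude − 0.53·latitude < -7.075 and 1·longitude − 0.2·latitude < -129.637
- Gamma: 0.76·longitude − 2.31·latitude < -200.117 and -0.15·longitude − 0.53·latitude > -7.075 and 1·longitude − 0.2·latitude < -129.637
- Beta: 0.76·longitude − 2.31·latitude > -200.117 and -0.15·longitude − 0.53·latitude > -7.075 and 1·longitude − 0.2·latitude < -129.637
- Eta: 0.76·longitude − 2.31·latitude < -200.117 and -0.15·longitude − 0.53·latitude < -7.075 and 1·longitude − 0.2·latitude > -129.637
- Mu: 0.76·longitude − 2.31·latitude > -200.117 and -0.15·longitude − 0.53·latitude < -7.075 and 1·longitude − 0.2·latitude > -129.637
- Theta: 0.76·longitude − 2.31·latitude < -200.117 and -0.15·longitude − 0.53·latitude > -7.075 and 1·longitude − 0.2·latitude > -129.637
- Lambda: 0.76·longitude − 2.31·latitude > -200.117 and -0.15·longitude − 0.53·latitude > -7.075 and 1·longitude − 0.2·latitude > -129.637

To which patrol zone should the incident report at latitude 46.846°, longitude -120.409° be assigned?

0.76·-120.409 − 2.31·46.846 = -199.725, which is > -200.117
-0.15·-120.409 − 0.53·46.846 = -6.767, which is > -7.075
1·-120.409 − 0.2·46.846 = -129.778, which is < -129.637
This sign pattern matches Beta.

Beta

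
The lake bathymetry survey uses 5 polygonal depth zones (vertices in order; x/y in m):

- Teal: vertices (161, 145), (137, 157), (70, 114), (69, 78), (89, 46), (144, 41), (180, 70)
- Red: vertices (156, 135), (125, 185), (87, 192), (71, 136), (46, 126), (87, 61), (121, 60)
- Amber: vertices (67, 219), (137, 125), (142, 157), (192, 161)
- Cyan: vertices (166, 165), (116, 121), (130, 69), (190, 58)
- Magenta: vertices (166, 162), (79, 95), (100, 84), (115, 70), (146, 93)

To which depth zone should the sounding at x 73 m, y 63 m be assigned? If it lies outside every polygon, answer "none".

Cast a ray rightward from (73, 63). For each polygon, the edges (by vertex number in listed order) whose endpoints lie on opposite sides of y = 63, where each meets that height, and whether that is right or left of the point:
Teal: 4–5 at x≈78.4 (right), 6–7 at x≈171.3 (right) → 2 crossings.
Red: 5–6 at x≈85.7 (right), 7–1 at x≈122.4 (right) → 2 crossings.
Amber: no edge straddles that height → 0 crossings.
Cyan: 3–4 at x≈162.7 (right), 4–1 at x≈188.9 (right) → 2 crossings.
Magenta: no edge straddles that height → 0 crossings.
All counts are even, so the point lies outside every listed polygon.

none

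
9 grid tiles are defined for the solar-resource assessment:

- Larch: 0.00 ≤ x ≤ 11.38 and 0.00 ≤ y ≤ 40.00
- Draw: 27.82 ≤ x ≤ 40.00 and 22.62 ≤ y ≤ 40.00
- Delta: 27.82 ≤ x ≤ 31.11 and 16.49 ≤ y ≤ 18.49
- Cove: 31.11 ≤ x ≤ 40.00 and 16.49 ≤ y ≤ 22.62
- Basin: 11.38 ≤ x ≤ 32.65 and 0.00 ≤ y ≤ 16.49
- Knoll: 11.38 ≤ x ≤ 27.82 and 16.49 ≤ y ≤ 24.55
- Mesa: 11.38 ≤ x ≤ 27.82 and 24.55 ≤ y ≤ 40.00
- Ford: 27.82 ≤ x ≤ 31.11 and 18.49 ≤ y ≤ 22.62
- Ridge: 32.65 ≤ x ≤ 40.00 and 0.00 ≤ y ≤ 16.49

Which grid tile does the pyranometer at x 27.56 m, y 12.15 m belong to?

The point has x = 27.56 and y = 12.15.
Only Basin satisfies 11.38 ≤ x ≤ 32.65 and 0.00 ≤ y ≤ 16.49.

Basin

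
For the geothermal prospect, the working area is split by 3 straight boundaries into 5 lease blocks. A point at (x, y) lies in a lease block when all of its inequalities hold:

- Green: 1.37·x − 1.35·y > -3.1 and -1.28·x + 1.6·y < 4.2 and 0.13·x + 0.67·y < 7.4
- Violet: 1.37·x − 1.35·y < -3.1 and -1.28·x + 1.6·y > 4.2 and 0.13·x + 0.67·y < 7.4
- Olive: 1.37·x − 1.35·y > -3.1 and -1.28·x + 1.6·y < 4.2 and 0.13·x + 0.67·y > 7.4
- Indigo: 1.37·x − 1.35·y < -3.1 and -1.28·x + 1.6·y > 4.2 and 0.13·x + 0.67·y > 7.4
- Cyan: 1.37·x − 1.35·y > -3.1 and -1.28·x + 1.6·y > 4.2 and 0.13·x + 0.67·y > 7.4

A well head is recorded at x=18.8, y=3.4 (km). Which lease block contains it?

1.37·18.8 − 1.35·3.4 = 21.166, which is > -3.1
-1.28·18.8 + 1.6·3.4 = -18.624, which is < 4.2
0.13·18.8 + 0.67·3.4 = 4.722, which is < 7.4
This sign pattern matches Green.

Green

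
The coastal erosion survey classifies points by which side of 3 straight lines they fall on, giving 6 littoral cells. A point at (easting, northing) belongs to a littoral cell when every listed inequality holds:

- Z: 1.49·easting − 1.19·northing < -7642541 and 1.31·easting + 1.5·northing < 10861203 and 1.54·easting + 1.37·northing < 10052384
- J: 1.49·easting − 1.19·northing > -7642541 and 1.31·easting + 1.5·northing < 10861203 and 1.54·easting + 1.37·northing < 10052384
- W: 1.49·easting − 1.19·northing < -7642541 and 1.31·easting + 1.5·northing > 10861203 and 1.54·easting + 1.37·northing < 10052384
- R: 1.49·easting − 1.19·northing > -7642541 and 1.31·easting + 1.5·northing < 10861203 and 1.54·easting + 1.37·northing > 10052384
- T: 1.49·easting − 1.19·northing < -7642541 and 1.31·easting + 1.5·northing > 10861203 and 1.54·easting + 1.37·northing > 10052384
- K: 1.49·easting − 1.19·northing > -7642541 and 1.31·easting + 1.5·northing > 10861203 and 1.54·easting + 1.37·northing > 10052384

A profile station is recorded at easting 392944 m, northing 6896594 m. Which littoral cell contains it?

R

1.49·392944 − 1.19·6896594 = -7621460.300, which is > -7642541
1.31·392944 + 1.5·6896594 = 10859647.640, which is < 10861203
1.54·392944 + 1.37·6896594 = 10053467.540, which is > 10052384
This sign pattern matches R.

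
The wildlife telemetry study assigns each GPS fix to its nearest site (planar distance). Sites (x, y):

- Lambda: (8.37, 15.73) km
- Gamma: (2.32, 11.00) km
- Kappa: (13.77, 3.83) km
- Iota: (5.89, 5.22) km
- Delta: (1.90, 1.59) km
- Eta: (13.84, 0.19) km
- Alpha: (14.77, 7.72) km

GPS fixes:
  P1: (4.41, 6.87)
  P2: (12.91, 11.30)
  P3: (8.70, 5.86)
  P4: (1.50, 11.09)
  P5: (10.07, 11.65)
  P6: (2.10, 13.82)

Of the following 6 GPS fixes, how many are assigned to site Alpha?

1

P1 → Iota
P2 → Alpha
P3 → Iota
P4 → Gamma
P5 → Lambda
P6 → Gamma
1 of the 6 goes to Alpha.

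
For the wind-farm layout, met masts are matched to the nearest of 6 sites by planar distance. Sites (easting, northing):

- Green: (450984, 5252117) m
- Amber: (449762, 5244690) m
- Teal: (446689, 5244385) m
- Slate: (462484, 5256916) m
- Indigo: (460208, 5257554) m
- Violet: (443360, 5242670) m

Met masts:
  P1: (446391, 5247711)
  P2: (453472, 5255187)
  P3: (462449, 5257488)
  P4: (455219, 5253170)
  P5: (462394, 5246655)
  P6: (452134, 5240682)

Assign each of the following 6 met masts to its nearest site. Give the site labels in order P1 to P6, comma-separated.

Teal, Green, Slate, Green, Slate, Amber

P1 → Teal (d²=11151080.00)
P2 → Green (d²=15615044.00)
P3 → Slate (d²=328409.00)
P4 → Green (d²=19044034.00)
P5 → Slate (d²=105296221.00)
P6 → Amber (d²=21690448.00)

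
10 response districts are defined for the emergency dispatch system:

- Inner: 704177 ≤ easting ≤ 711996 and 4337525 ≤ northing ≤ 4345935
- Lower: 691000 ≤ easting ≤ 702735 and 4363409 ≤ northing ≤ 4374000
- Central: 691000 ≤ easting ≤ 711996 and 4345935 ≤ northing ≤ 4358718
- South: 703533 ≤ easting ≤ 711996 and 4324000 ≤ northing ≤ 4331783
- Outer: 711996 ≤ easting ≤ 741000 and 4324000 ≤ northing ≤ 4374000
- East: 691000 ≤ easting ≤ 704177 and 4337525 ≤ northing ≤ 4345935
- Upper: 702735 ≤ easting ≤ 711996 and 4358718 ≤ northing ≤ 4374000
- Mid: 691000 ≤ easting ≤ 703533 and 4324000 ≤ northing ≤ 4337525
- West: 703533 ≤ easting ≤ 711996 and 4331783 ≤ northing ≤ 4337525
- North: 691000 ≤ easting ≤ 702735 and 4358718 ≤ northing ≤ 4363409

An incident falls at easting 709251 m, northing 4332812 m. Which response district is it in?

The point has easting = 709251 and northing = 4332812.
Only West satisfies 703533 ≤ easting ≤ 711996 and 4331783 ≤ northing ≤ 4337525.

West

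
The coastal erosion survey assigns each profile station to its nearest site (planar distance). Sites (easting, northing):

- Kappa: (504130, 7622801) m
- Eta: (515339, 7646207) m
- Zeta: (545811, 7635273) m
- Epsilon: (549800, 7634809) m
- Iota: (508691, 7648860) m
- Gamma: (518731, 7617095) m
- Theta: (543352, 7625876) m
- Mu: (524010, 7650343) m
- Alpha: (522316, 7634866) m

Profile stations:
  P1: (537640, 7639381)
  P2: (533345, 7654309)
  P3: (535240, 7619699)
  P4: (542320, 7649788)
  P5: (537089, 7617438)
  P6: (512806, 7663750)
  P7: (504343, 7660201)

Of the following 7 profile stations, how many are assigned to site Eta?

P1 → Zeta
P2 → Mu
P3 → Theta
P4 → Zeta
P5 → Theta
P6 → Iota
P7 → Iota
0 of the 7 go to Eta.

0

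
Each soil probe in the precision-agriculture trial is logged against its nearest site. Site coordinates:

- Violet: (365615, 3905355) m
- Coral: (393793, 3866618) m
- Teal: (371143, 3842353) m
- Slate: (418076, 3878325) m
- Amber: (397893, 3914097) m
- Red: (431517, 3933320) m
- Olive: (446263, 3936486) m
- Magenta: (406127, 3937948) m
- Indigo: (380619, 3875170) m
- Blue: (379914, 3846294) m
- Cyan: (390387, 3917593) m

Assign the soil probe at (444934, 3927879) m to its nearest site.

Squared distances to each site:
Violet: 6798834337.000; Coral: 6368312002.000; Teal: 12759808357.000; Slate: 3176951080.000; Amber: 2402799205.000; Red: 209620370.000; Olive: 75846690.000; Magenta: 1607368010.000; Indigo: 6914657906.000; Blue: 10883712625.000; Cyan: 3081177005.000.
Minimum at Olive.

Olive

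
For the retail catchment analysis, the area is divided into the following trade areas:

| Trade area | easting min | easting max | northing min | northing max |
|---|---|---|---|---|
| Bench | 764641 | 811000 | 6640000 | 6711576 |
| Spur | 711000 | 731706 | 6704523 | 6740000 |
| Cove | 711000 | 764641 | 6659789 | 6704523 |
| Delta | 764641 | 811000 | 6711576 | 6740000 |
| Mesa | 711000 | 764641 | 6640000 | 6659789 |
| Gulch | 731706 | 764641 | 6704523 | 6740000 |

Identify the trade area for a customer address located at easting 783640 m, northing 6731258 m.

The point has easting = 783640 and northing = 6731258.
Only Delta satisfies 764641 ≤ easting ≤ 811000 and 6711576 ≤ northing ≤ 6740000.

Delta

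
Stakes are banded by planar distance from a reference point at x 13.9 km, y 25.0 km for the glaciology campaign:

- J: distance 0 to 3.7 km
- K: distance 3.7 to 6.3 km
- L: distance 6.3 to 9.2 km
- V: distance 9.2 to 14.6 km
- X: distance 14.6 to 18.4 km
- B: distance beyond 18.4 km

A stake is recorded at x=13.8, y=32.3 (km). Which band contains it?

L

Distance = √((13.8−13.9)² + (32.3−25.0)²) = √(0.010 + 53.290) = 7.301 km.
6.3 ≤ 7.301 < 9.2 → L.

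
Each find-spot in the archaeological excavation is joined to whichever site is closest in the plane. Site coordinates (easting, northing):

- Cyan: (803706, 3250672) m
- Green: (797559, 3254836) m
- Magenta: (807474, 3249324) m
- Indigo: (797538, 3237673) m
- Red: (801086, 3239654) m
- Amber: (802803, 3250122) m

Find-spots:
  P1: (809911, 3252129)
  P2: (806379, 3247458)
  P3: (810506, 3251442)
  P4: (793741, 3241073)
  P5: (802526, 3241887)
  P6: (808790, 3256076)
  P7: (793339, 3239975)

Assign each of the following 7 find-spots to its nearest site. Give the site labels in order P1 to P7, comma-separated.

P1 → Magenta (d²=13806994.00)
P2 → Magenta (d²=4680981.00)
P3 → Magenta (d²=13678948.00)
P4 → Indigo (d²=25977209.00)
P5 → Red (d²=7059889.00)
P6 → Magenta (d²=47321360.00)
P7 → Indigo (d²=22930805.00)

Magenta, Magenta, Magenta, Indigo, Red, Magenta, Indigo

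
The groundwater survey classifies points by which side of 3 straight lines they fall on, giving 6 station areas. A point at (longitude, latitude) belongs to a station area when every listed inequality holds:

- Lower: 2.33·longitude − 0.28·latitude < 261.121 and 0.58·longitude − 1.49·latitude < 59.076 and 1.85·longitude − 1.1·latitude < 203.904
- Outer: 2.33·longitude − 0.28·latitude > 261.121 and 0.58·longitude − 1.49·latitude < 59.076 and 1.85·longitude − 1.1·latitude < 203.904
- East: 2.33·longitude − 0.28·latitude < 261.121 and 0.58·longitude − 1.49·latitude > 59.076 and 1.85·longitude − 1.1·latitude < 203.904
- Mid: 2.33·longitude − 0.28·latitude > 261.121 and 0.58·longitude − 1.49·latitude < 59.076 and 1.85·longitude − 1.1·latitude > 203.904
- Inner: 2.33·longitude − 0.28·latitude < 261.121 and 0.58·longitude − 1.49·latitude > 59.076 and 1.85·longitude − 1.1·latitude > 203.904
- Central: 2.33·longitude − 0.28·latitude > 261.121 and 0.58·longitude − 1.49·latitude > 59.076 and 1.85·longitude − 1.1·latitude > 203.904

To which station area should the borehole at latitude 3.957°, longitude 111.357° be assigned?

Lower

2.33·111.357 − 0.28·3.957 = 258.354, which is < 261.121
0.58·111.357 − 1.49·3.957 = 58.691, which is < 59.076
1.85·111.357 − 1.1·3.957 = 201.658, which is < 203.904
This sign pattern matches Lower.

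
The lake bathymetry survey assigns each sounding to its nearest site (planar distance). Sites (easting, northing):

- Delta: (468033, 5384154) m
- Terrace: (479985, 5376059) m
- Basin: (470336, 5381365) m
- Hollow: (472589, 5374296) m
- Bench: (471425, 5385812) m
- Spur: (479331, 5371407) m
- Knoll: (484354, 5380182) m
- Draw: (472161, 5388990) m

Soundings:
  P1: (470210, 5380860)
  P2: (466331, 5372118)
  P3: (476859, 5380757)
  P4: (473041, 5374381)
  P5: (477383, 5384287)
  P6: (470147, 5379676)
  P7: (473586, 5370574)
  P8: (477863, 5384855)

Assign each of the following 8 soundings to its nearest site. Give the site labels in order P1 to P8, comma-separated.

Basin, Hollow, Terrace, Hollow, Bench, Basin, Hollow, Bench

P1 → Basin (d²=270901.00)
P2 → Hollow (d²=43906248.00)
P3 → Terrace (d²=31843080.00)
P4 → Hollow (d²=211529.00)
P5 → Bench (d²=37823389.00)
P6 → Basin (d²=2888442.00)
P7 → Hollow (d²=14847293.00)
P8 → Bench (d²=42363693.00)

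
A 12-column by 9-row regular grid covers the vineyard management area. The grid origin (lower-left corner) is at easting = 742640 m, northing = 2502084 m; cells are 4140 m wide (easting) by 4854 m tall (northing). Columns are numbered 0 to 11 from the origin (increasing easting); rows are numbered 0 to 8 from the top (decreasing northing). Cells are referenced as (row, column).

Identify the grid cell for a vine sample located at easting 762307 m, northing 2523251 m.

(4, 4)

Column index: ⌊(762307 − 742640) / 4140⌋ = ⌊4.750⌋ = 4
Row offset from origin: ⌊(2523251 − 2502084) / 4854⌋ = ⌊4.361⌋ = 4 → row 4 (counted from top)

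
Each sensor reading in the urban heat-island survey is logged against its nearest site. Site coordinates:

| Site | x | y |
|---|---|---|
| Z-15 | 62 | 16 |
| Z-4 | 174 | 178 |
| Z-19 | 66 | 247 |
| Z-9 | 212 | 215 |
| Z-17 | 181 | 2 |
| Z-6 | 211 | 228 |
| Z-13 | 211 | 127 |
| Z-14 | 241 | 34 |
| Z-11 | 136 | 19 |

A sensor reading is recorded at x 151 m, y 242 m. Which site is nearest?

Squared distances to each site:
Z-15: 58997.000; Z-4: 4625.000; Z-19: 7250.000; Z-9: 4450.000; Z-17: 58500.000; Z-6: 3796.000; Z-13: 16825.000; Z-14: 51364.000; Z-11: 49954.000.
Minimum at Z-6.

Z-6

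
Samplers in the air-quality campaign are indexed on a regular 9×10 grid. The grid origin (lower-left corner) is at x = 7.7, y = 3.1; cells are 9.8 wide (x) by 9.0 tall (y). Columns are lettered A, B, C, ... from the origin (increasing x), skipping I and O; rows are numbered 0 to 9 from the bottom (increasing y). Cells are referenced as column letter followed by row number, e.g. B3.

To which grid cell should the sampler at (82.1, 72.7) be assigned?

Column index: ⌊(82.1 − 7.7) / 9.8⌋ = ⌊7.592⌋ = 7 → column H
Row offset from origin: ⌊(72.7 − 3.1) / 9.0⌋ = ⌊7.733⌋ = 7 → row 7

H7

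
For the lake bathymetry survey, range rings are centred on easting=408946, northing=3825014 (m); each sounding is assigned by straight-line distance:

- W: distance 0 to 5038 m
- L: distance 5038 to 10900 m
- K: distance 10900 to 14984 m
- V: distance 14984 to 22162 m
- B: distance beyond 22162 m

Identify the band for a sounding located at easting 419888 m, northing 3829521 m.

K

Distance = √((419888−408946)² + (3829521−3825014)²) = √(119727364.000 + 20313049.000) = 11833.867 m.
10900 ≤ 11833.867 < 14984 → K.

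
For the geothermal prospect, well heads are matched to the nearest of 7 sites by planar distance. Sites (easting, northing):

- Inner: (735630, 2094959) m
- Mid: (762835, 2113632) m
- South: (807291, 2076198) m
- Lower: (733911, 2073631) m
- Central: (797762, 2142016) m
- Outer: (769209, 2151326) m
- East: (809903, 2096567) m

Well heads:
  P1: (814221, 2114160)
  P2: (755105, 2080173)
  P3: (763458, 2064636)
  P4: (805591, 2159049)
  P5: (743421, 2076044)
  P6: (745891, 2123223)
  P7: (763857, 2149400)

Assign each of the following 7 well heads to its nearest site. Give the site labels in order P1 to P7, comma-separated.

East, Lower, Lower, Central, Lower, Mid, Outer

P1 → East (d²=328158773.00)
P2 → Lower (d²=491983400.00)
P3 → Lower (d²=953935234.00)
P4 → Central (d²=351416330.00)
P5 → Lower (d²=96262669.00)
P6 → Mid (d²=379086417.00)
P7 → Outer (d²=32353380.00)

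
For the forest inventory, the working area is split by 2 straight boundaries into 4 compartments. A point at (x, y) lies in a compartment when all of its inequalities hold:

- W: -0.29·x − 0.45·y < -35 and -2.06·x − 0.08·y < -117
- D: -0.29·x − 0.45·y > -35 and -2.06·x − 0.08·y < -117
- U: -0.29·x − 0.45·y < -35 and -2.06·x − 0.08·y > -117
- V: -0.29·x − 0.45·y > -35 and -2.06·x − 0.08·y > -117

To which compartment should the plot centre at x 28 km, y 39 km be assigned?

-0.29·28 − 0.45·39 = -25.670, which is > -35
-2.06·28 − 0.08·39 = -60.800, which is > -117
This sign pattern matches V.

V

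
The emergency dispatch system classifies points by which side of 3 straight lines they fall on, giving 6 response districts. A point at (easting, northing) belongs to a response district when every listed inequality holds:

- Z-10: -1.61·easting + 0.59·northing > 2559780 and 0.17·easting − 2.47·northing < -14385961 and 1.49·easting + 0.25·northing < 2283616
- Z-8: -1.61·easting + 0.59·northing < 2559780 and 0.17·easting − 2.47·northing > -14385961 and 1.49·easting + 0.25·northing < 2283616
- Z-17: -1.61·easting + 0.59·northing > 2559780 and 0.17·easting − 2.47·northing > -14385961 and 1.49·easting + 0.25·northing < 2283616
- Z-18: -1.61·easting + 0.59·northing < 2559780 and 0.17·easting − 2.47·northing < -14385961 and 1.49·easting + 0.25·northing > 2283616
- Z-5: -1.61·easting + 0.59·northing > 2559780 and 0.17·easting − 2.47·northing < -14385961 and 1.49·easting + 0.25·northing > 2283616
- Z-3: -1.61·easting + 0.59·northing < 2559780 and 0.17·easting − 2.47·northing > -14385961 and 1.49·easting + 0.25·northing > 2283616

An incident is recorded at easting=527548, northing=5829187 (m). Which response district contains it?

-1.61·527548 + 0.59·5829187 = 2589868.050, which is > 2559780
0.17·527548 − 2.47·5829187 = -14308408.730, which is > -14385961
1.49·527548 + 0.25·5829187 = 2243343.270, which is < 2283616
This sign pattern matches Z-17.

Z-17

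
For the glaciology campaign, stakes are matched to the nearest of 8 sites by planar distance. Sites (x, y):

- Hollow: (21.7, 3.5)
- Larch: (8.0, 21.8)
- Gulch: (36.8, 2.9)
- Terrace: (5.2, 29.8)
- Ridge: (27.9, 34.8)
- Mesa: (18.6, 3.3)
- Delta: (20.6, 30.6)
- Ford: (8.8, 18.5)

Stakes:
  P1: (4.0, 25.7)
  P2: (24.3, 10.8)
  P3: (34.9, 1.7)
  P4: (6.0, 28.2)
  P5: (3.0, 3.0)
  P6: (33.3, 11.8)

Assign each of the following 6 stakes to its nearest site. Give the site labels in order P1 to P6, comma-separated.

P1 → Terrace (d²=18.25)
P2 → Hollow (d²=60.05)
P3 → Gulch (d²=5.05)
P4 → Terrace (d²=3.20)
P5 → Mesa (d²=243.45)
P6 → Gulch (d²=91.46)

Terrace, Hollow, Gulch, Terrace, Mesa, Gulch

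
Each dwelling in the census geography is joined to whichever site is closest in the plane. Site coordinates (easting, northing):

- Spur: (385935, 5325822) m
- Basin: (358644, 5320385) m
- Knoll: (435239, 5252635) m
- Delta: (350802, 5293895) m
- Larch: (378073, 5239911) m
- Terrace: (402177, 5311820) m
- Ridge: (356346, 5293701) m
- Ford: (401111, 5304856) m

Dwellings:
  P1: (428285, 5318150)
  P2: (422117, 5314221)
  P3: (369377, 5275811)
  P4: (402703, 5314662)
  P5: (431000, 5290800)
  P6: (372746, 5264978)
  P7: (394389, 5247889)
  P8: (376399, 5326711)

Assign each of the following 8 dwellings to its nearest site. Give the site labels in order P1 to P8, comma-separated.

Terrace, Terrace, Ridge, Terrace, Ford, Larch, Larch, Spur

P1 → Terrace (d²=721696564.00)
P2 → Terrace (d²=403368401.00)
P3 → Ridge (d²=489859061.00)
P4 → Terrace (d²=8353640.00)
P5 → Ford (d²=1090923457.00)
P6 → Larch (d²=656731418.00)
P7 → Larch (d²=329860340.00)
P8 → Spur (d²=91725617.00)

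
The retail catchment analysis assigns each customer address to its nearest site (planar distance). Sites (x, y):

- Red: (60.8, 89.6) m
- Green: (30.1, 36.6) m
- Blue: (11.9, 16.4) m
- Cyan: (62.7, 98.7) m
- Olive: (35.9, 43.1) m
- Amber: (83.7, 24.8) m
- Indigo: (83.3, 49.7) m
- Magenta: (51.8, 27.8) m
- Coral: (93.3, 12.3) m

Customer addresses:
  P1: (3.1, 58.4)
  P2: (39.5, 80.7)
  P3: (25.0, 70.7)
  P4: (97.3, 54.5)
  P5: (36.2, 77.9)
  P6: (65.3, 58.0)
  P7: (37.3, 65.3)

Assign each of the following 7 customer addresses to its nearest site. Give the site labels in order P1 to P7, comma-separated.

P1 → Green (d²=1204.24)
P2 → Red (d²=532.90)
P3 → Olive (d²=880.57)
P4 → Indigo (d²=219.04)
P5 → Red (d²=742.05)
P6 → Indigo (d²=392.89)
P7 → Olive (d²=494.80)

Green, Red, Olive, Indigo, Red, Indigo, Olive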